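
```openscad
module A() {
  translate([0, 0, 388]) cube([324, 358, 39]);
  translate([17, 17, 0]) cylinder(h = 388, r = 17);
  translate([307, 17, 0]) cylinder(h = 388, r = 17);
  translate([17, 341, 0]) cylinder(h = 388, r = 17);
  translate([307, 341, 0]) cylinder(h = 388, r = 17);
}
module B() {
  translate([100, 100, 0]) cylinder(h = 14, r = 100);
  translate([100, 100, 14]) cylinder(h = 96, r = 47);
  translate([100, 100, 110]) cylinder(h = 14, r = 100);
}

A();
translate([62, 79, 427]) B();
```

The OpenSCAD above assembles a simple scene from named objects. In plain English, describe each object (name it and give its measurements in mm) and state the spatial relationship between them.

A is a four-legged stool. The seat is 324×358 mm, 39 mm thick, top at z = 427 mm. It stands on four round legs, each 34 mm in diameter, from z = 0 to the seat underside, each leg's axis is inset half a diameter from the nearest pair of seat edges (so the leg's bounding box is flush with the corner).

B is a spool: two coaxial disc flanges of radius 100 mm and thickness 14 mm, joined by a core cylinder of radius 47 mm and height 96 mm. The lower flange rests on z = 0 and the three cylinders share a vertical axis.

The spool is on top of the stool, centred.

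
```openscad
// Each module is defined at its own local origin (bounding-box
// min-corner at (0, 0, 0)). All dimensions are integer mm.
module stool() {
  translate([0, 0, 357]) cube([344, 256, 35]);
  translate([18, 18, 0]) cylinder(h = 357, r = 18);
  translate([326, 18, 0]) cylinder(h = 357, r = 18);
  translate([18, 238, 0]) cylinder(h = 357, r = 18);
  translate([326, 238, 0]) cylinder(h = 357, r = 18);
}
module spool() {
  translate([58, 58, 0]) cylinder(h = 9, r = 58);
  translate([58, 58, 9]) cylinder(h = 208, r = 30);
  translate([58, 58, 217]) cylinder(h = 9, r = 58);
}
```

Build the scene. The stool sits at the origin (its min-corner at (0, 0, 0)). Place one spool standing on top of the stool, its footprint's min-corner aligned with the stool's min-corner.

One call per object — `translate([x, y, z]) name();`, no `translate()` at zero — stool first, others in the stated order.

stool();
translate([0, 0, 392]) spool();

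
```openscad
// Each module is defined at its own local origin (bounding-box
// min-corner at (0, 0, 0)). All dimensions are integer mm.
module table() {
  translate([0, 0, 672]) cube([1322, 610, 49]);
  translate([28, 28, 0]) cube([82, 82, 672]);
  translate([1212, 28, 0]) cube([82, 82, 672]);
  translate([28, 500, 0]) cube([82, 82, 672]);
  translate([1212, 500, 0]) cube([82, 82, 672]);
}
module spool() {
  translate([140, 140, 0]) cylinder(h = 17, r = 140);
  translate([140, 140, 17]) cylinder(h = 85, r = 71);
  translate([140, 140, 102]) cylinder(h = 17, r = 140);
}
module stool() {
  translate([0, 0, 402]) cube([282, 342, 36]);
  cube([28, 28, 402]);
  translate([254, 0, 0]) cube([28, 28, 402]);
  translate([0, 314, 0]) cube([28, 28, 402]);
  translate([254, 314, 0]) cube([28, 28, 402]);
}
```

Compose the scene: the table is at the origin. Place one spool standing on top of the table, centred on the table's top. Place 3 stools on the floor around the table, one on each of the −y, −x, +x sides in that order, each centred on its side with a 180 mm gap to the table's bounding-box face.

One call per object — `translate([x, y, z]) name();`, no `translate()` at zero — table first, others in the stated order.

table();
translate([521, 165, 721]) spool();
translate([520, -522, 0]) stool();
translate([-462, 134, 0]) stool();
translate([1502, 134, 0]) stool();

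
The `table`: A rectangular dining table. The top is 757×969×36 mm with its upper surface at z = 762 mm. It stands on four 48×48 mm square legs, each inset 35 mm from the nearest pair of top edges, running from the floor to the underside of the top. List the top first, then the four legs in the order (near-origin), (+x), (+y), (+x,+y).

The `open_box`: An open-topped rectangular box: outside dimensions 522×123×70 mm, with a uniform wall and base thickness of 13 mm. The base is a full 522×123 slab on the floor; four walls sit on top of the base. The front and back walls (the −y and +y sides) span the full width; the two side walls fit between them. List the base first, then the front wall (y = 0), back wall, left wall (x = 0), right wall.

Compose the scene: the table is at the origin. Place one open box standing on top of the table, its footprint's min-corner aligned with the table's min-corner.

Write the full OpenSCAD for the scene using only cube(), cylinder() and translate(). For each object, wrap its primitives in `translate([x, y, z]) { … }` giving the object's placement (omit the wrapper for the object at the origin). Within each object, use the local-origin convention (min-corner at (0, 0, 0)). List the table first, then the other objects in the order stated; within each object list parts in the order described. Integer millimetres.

translate([0, 0, 726]) cube([757, 969, 36]);
translate([35, 35, 0]) cube([48, 48, 726]);
translate([674, 35, 0]) cube([48, 48, 726]);
translate([35, 886, 0]) cube([48, 48, 726]);
translate([674, 886, 0]) cube([48, 48, 726]);
translate([0, 0, 762]) {
  cube([522, 123, 13]);
  translate([0, 0, 13]) cube([522, 13, 57]);
  translate([0, 110, 13]) cube([522, 13, 57]);
  translate([0, 13, 13]) cube([13, 97, 57]);
  translate([509, 13, 13]) cube([13, 97, 57]);
}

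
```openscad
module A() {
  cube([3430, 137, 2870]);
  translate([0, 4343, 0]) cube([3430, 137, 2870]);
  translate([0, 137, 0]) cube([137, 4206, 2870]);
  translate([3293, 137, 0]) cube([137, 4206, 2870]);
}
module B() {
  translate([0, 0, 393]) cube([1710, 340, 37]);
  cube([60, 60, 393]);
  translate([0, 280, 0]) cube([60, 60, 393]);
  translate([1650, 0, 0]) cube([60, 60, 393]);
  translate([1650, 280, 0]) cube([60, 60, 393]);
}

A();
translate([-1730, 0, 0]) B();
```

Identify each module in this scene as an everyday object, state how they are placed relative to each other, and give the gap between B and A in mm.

The bench's nearest face is 20 mm from the house frame's −x face.

A is a house frame. B is a bench. The bench is on the floor beside the house frame on its −x side. The gap between the bench and the house frame is 20 mm.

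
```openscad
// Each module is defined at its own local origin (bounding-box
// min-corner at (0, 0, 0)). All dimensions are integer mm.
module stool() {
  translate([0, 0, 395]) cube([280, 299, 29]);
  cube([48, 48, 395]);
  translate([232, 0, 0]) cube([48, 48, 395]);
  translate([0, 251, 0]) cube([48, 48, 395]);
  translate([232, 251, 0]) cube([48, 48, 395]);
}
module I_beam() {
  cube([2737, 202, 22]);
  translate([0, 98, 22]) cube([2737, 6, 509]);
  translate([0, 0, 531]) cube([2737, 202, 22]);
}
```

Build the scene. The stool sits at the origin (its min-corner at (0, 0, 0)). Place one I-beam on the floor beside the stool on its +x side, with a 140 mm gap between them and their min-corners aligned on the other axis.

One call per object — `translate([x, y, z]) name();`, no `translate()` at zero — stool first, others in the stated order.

stool();
translate([420, 0, 0]) I_beam();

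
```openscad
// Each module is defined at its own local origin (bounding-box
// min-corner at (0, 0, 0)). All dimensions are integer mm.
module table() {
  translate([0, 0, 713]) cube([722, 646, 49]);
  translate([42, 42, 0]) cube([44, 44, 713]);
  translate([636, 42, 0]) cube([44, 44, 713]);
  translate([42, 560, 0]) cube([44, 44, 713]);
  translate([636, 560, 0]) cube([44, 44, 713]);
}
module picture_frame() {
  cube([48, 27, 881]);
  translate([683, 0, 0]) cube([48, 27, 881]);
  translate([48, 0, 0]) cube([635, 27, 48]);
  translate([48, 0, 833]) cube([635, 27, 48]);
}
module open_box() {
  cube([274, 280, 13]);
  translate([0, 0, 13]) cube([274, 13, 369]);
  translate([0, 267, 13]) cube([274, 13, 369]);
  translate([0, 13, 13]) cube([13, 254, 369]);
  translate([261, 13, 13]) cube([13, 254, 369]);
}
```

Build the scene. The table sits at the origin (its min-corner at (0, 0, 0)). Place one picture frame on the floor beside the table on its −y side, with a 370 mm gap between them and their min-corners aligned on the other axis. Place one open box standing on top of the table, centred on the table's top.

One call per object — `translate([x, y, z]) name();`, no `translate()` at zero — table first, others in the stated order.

table();
translate([0, -397, 0]) picture_frame();
translate([224, 183, 762]) open_box();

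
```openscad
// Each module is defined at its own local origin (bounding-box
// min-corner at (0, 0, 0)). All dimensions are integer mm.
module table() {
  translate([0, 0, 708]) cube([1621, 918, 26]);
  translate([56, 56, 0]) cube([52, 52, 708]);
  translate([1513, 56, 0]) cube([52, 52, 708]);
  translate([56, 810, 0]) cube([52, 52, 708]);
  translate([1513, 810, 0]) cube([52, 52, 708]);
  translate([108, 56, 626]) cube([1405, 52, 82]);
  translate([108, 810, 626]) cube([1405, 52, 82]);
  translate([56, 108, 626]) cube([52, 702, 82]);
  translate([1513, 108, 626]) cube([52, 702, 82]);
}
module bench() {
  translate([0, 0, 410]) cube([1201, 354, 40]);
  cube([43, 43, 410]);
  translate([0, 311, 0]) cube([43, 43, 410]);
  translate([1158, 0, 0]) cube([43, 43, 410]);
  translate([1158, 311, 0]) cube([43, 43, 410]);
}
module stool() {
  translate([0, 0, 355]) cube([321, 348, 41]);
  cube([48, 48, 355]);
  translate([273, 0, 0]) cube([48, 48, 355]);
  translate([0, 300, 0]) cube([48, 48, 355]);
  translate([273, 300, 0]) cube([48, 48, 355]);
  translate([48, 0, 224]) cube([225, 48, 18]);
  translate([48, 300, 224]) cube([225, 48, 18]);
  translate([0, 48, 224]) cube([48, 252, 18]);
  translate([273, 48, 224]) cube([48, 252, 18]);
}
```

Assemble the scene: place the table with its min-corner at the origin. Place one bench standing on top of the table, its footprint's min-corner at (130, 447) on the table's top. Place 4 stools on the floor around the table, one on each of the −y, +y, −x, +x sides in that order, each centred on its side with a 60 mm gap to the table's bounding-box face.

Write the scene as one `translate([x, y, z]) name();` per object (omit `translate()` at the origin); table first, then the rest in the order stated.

table();
translate([130, 447, 734]) bench();
translate([650, -408, 0]) stool();
translate([650, 978, 0]) stool();
translate([-381, 285, 0]) stool();
translate([1681, 285, 0]) stool();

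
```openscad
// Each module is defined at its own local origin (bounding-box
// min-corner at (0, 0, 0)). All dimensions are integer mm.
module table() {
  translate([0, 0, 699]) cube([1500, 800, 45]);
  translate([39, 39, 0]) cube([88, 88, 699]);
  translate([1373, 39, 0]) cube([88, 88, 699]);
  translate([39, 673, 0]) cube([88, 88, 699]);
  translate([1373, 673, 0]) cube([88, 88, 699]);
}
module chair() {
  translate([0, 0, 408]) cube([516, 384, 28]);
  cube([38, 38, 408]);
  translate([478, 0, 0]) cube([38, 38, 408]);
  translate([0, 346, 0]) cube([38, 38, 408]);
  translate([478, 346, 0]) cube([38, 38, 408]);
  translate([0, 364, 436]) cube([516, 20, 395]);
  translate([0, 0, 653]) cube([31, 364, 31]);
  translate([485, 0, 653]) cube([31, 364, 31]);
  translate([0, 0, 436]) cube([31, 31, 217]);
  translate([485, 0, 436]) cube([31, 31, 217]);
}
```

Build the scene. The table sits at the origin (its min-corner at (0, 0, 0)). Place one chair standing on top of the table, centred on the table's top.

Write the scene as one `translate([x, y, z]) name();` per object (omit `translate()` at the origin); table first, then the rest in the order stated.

table();
translate([492, 208, 744]) chair();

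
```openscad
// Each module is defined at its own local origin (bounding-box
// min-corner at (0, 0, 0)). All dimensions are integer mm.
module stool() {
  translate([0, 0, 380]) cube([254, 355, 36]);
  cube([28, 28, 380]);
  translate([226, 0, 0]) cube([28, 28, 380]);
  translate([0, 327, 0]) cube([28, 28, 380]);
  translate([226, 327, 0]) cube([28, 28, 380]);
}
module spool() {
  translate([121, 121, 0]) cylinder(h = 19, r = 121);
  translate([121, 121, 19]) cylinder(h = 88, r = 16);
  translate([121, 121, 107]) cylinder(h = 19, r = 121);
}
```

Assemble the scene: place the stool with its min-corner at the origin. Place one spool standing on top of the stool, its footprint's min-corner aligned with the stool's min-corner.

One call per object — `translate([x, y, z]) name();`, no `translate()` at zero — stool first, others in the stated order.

stool();
translate([0, 0, 416]) spool();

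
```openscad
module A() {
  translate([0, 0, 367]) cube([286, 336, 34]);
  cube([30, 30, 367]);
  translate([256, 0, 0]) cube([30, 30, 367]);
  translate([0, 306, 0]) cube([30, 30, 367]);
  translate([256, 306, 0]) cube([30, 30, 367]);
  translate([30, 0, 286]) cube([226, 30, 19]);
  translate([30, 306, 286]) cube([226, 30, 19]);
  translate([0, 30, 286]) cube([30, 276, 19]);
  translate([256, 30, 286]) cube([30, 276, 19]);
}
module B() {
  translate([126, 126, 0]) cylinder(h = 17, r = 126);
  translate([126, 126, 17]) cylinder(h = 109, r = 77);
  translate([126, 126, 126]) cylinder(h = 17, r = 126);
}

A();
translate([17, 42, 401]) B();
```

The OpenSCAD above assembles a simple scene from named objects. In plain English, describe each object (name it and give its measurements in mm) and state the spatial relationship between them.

A is a four-legged stool. The seat is 286×336 mm, 34 mm thick, top at z = 401 mm. It stands on four square legs, each 30×30 mm in cross-section, from z = 0 to the seat underside, each flush with a corner of the seat. Four stretchers, 30 mm wide and 19 mm tall, connect adjacent legs with their undersides at z = 286 mm, each running between the inner faces of the legs it joins and aligned with the legs' outer faces on the other axis.

B is a spool: two coaxial disc flanges of radius 126 mm and thickness 17 mm, joined by a core cylinder of radius 77 mm and height 109 mm. The lower flange rests on z = 0 and the three cylinders share a vertical axis.

The spool is on top of the stool, centred.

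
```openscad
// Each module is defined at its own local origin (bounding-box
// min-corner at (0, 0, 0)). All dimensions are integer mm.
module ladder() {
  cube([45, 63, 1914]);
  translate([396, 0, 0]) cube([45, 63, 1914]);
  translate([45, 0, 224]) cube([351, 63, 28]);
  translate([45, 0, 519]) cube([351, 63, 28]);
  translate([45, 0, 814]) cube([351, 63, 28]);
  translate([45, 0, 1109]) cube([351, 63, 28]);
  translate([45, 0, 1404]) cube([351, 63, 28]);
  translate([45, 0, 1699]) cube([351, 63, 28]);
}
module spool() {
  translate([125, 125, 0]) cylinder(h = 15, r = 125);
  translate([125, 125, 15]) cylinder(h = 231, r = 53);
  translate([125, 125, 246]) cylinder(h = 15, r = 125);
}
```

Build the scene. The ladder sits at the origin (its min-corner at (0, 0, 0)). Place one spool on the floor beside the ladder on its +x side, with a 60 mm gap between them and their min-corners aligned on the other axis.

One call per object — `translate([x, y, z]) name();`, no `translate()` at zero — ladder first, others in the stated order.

ladder();
translate([501, 0, 0]) spool();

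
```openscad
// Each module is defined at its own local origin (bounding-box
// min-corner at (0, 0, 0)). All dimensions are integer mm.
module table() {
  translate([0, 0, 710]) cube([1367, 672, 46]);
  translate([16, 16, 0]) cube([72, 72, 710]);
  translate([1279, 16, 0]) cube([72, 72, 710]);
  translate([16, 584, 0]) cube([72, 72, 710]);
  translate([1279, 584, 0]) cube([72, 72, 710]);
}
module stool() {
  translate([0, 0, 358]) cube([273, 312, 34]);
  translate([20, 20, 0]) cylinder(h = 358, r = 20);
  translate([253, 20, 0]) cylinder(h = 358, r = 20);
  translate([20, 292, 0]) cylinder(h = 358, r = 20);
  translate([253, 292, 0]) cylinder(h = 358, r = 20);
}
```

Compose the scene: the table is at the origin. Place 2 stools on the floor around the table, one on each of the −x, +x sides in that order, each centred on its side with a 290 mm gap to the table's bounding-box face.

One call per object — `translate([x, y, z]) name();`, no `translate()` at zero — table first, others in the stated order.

table();
translate([-563, 180, 0]) stool();
translate([1657, 180, 0]) stool();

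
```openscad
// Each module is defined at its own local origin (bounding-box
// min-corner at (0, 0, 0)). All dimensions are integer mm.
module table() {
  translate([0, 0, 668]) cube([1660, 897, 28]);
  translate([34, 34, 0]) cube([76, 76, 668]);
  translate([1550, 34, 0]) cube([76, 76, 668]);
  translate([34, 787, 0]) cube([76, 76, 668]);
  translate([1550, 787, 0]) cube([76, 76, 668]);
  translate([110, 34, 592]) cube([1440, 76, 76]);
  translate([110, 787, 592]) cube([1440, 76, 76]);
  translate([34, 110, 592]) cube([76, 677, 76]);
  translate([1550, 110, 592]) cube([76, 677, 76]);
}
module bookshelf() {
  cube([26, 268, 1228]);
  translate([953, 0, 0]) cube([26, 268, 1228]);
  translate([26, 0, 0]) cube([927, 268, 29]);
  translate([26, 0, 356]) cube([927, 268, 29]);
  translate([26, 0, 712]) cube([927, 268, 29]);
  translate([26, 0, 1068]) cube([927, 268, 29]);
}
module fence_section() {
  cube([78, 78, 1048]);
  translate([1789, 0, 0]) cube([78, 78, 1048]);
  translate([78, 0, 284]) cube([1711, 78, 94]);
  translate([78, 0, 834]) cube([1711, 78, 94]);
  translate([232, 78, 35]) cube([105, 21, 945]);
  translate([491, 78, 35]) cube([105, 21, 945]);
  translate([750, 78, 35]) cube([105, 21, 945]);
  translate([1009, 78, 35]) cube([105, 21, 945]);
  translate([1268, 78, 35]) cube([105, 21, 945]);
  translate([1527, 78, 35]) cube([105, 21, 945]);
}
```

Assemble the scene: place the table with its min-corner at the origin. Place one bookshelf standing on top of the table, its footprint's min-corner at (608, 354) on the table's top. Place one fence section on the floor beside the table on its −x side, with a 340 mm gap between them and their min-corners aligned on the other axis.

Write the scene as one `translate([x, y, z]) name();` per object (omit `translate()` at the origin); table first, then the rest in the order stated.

table();
translate([608, 354, 696]) bookshelf();
translate([-2207, 0, 0]) fence_section();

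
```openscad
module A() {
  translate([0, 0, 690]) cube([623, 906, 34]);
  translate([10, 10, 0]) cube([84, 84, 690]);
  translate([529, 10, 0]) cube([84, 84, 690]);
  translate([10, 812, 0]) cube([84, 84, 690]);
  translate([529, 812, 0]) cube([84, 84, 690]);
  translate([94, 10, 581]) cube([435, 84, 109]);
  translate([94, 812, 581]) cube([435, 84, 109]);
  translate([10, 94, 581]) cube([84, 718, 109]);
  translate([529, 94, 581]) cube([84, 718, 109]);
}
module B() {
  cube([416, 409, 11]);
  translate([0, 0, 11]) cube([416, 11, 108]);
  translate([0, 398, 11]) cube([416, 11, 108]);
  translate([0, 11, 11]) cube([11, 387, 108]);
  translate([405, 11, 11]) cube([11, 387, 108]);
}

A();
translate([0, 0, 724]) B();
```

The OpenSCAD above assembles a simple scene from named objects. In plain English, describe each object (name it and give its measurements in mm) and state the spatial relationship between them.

A is a rectangular dining table. The top is 623×906×34 mm with its upper surface at z = 724 mm. It stands on four 84×84 mm square legs, each inset 10 mm from the nearest pair of top edges, running from the floor to the underside of the top. Four apron rails, 84 mm thick and 109 mm tall, run between adjacent legs with their top edges flush with the underside of the top and their outer faces flush with the legs' outer faces.

B is an open-topped rectangular box: outside dimensions 416×409×119 mm, with a uniform wall and base thickness of 11 mm. The base is a full 416×409 slab on the floor; four walls sit on top of the base. The front and back walls (the −y and +y sides) span the full width; the two side walls fit between them.

The open box is on top of the table.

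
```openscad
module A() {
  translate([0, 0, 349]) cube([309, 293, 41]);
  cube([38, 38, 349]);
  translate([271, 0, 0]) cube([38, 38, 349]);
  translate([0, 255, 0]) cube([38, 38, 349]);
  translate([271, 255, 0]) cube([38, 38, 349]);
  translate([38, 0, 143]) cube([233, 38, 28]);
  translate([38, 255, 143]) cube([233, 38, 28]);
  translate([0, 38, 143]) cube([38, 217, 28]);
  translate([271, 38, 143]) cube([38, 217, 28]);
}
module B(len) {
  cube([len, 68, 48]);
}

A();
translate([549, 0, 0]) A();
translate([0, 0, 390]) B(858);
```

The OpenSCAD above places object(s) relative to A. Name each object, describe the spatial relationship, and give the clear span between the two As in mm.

A is a stool. B is a beam. A beam spans the tops of two stools. The clear span between the two stools is 240 mm.

Second stool starts at x = 549; first ends at x = 309; clear span = 549 − 309 = 240 mm.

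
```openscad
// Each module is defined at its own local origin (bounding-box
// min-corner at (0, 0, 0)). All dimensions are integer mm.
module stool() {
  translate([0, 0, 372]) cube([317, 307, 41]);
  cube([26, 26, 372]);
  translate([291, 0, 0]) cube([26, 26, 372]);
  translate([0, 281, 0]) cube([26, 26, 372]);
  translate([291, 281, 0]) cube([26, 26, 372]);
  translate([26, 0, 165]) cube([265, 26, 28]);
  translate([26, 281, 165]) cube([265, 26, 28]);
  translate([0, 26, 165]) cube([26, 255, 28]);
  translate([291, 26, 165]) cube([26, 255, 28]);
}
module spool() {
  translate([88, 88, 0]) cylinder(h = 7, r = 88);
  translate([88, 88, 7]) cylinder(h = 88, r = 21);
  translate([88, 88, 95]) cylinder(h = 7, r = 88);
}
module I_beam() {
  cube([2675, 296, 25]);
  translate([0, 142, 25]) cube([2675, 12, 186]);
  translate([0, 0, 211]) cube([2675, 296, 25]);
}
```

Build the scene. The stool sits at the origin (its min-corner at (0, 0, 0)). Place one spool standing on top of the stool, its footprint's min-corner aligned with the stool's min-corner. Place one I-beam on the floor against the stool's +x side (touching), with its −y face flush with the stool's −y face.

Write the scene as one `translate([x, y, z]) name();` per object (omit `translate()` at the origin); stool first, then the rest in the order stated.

stool();
translate([0, 0, 413]) spool();
translate([317, 0, 0]) I_beam();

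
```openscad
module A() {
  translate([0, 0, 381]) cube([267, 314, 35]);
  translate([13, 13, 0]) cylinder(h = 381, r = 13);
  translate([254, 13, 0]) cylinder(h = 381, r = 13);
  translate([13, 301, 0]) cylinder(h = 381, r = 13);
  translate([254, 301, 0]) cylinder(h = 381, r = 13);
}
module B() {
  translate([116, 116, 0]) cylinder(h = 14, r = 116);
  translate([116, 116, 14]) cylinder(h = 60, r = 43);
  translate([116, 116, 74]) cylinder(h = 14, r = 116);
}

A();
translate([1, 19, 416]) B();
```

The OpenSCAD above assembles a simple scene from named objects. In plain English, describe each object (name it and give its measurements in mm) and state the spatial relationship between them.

A is a four-legged stool. The seat is a 267×314×35 mm slab whose top surface is at z = 416 mm; four round legs, each 26 mm in diameter, run from the floor (z = 0) to the underside of the seat, each leg's axis is inset half a diameter from the nearest pair of seat edges (so the leg's bounding box is flush with the corner).

B is a spool: two coaxial disc flanges of radius 116 mm and thickness 14 mm, joined by a core cylinder of radius 43 mm and height 60 mm. The lower flange rests on z = 0 and the three cylinders share a vertical axis.

The spool is on top of the stool.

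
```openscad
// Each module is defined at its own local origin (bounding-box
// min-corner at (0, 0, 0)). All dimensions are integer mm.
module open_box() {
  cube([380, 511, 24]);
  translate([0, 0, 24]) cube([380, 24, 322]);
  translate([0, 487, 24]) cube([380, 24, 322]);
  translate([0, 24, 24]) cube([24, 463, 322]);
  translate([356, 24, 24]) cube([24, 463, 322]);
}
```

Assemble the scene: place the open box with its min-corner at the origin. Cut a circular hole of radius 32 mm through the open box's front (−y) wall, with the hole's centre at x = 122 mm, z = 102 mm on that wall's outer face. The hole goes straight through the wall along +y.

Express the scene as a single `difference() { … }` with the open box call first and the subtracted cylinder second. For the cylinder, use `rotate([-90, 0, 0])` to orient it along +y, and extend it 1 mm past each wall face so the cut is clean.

difference() {
  open_box();
  translate([122, -1, 102]) rotate([-90, 0, 0]) cylinder(h = 26, r = 32);
}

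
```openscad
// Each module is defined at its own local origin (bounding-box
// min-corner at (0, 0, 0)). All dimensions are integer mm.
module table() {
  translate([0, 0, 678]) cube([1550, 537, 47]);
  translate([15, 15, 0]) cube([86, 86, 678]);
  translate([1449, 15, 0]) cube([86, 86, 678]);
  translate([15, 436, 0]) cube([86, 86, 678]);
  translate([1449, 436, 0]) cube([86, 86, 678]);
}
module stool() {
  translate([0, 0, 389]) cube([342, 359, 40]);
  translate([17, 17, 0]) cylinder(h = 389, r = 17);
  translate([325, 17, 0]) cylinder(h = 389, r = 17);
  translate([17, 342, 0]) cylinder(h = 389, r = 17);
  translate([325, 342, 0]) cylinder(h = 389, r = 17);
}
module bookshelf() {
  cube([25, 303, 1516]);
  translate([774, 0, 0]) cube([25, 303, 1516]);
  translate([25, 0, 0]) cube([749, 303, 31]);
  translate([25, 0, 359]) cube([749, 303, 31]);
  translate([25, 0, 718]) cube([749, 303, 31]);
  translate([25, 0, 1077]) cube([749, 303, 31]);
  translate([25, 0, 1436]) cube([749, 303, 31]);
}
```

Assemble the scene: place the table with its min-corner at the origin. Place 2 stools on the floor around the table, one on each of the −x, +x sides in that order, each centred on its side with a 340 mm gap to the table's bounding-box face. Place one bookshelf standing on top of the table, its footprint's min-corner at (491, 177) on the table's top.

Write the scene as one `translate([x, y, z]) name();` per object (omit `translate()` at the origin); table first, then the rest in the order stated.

table();
translate([-682, 89, 0]) stool();
translate([1890, 89, 0]) stool();
translate([491, 177, 725]) bookshelf();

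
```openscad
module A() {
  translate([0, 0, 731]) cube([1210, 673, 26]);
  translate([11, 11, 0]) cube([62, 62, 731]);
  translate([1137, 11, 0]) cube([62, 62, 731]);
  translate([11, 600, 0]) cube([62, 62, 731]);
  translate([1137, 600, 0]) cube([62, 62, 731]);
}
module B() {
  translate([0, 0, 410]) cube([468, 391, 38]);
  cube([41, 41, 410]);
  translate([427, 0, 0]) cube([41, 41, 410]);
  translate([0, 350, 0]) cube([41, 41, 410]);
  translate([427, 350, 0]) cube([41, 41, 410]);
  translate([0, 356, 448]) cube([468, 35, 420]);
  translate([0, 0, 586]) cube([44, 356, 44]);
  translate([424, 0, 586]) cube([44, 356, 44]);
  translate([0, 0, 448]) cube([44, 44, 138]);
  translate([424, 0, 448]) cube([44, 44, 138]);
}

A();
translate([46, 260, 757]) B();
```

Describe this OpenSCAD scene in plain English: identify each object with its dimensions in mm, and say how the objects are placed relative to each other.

A is a table: top 1210 mm (x) × 673 mm (y), 26 mm thick, upper face at z = 757 mm, on four 62×62 mm square legs, each inset 11 mm from the nearest pair of top edges, running from z = 0 to the bottom of the top.

B is a chair: 468×391 mm seat, 38 mm thick, top at z = 448 mm, on four 41 mm square corner legs flush with the seat edges. A 35 mm thick backrest slab spans the full seat width, extending 420 mm above the seat top, its back face flush with the seat's +y edge. Two armrests of 44×44 mm section run along each side from the seat's front edge to the front of the backrest, top faces 182 mm above the seat top and outer faces flush with the seat's x-edges; a 44×44 mm post under the front of each armrest stands on the seat at the front corner.

The chair is on top of the table.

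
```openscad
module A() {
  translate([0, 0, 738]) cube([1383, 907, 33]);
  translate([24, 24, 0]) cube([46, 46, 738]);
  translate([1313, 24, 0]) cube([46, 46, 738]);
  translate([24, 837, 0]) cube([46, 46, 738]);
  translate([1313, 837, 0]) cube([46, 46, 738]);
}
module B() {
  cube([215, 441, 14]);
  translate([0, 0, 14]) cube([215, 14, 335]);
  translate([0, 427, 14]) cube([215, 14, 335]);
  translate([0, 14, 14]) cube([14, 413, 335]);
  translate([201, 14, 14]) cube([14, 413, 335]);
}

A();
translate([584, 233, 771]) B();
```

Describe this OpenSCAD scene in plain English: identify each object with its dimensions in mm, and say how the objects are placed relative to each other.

A is a table with a 1383×907 mm rectangular top, 33 mm thick, top surface at z = 771 mm, supported by four 46×46 mm square legs, each inset 24 mm from the nearest pair of top edges, running from the floor.

B is an open-topped rectangular box: outside dimensions 215×441×349 mm, with a uniform wall and base thickness of 14 mm. The base is a full 215×441 slab on the floor; four walls sit on top of the base. The front and back walls (the −y and +y sides) span the full width; the two side walls fit between them.

The open box is on top of the table, centred.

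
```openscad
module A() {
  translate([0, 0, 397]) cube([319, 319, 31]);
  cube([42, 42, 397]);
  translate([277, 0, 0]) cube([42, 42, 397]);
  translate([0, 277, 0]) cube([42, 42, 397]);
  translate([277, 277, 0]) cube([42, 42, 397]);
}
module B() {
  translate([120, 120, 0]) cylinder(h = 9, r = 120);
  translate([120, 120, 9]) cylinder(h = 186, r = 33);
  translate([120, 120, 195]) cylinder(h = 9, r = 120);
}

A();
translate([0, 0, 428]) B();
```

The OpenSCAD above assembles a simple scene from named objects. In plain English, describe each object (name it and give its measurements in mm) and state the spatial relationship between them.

A is a simple wooden stool: a rectangular seat 319 mm (x) by 319 mm (y), 31 mm thick, top face at z = 428 mm, on four square legs, each 42×42 mm in cross-section. The legs rest on z = 0, each flush with a corner of the seat.

B is a spool: two coaxial disc flanges of radius 120 mm and thickness 9 mm, joined by a core cylinder of radius 33 mm and height 186 mm. The lower flange rests on z = 0 and the three cylinders share a vertical axis.

The spool is on top of the stool.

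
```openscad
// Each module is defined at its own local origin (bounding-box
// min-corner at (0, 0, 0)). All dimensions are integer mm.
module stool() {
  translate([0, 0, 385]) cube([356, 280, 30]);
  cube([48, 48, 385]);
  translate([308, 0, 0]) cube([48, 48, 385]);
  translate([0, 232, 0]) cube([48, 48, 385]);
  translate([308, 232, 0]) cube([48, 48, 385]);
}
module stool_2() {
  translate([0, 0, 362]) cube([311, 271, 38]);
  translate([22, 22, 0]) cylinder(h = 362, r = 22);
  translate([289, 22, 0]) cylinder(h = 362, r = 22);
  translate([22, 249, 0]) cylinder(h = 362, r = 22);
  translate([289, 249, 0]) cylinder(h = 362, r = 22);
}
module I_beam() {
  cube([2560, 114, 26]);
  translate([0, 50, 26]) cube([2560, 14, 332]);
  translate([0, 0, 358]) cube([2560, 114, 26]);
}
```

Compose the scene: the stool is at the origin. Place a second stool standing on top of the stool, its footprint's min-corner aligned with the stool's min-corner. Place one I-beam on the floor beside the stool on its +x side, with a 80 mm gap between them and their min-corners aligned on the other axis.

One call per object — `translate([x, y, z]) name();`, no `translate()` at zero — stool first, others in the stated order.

stool();
translate([0, 0, 415]) stool_2();
translate([436, 0, 0]) I_beam();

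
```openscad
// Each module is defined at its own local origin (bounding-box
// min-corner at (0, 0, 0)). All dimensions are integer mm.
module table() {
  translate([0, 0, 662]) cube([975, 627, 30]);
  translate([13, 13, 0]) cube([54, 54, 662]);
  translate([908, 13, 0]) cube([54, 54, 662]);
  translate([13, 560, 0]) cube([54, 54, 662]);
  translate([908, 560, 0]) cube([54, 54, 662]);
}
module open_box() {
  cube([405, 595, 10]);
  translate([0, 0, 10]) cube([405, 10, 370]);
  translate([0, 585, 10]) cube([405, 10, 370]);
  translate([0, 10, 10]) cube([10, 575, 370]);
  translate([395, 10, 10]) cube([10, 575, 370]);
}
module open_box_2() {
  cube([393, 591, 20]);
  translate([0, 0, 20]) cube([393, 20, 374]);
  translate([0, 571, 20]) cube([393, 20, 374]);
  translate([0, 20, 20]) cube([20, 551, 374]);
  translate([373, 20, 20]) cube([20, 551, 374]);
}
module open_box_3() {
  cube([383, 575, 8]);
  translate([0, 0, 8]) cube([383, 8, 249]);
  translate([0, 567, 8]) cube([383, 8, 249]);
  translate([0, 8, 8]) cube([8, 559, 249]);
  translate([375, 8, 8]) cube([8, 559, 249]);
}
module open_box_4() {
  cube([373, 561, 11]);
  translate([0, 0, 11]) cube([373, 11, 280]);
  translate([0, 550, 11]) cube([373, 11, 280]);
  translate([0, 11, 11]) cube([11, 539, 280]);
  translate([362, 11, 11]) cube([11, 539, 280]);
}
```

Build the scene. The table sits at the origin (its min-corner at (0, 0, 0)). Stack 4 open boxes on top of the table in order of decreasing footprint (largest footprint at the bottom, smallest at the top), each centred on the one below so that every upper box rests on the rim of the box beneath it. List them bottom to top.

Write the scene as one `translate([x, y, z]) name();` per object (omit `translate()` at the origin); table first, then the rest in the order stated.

table();
translate([285, 16, 692]) open_box();
translate([291, 18, 1072]) open_box_2();
translate([296, 26, 1466]) open_box_3();
translate([301, 33, 1723]) open_box_4();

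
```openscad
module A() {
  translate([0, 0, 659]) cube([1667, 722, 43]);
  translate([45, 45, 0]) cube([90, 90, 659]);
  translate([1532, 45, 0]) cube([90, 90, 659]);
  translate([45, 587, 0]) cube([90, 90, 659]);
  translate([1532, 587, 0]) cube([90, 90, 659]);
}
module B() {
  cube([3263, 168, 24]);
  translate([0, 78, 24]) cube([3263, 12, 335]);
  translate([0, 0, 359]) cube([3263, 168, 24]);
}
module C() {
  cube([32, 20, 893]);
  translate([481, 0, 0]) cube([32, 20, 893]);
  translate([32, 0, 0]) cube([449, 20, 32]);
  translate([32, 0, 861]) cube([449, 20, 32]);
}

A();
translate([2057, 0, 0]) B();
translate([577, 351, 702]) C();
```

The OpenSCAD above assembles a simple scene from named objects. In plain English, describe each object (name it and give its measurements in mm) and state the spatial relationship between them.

A is a table with a 1667×722 mm rectangular top, 43 mm thick, top surface at z = 702 mm, supported by four 90×90 mm square legs, each inset 45 mm from the nearest pair of top edges, running from the floor.

B is an I-beam lying along x, 3263 mm long. Overall section height 383 mm. Two flanges 168 mm wide (y) and 24 mm thick, one on the floor and one at the top; a web 12 mm thick runs between them, centred on the flange width.

C is a picture frame with a 449×829 mm rectangular opening (x by z) and a uniform 32 mm border on every side. Frame depth is 20 mm along y. It is built from two vertical stiles running the full outside height and two horizontal rails spanning the gap between the stiles.

The I-beam is on the floor beside the table on its +x side. The picture frame is on top of the table, centred.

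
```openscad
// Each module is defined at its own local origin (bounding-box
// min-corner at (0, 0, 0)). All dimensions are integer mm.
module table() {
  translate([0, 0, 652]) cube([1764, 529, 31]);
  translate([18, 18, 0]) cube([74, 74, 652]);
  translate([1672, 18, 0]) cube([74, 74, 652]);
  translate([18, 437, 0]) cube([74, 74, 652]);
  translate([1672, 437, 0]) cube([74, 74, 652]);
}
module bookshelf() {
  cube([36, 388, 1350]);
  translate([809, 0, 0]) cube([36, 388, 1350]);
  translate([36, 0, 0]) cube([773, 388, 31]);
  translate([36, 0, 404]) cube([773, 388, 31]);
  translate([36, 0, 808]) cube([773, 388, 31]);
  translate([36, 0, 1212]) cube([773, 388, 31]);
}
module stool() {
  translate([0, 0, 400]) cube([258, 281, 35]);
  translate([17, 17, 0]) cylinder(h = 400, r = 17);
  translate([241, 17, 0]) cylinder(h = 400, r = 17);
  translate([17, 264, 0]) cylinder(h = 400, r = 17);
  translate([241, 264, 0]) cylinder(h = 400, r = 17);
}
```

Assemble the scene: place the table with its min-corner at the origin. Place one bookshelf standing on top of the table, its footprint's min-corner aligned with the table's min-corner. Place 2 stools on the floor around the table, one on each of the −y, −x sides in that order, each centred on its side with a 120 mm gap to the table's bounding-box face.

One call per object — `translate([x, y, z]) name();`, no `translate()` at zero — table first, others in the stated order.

table();
translate([0, 0, 683]) bookshelf();
translate([753, -401, 0]) stool();
translate([-378, 124, 0]) stool();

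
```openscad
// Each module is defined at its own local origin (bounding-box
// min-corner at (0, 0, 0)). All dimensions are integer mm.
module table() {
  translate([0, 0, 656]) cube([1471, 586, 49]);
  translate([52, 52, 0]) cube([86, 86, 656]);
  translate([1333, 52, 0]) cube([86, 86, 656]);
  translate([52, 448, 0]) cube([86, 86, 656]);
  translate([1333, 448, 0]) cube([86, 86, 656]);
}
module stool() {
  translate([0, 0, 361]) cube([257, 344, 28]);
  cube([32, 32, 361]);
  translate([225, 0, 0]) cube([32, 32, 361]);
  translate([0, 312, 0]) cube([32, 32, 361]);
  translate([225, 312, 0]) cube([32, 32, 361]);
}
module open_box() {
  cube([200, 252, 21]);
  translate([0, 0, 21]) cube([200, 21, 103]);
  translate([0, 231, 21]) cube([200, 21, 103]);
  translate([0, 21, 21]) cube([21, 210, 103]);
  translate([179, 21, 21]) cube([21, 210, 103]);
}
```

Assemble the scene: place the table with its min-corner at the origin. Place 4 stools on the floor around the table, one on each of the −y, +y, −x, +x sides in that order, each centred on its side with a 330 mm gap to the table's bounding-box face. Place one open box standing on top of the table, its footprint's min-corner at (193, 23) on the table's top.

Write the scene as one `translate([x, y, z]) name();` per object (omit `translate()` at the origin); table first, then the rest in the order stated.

table();
translate([607, -674, 0]) stool();
translate([607, 916, 0]) stool();
translate([-587, 121, 0]) stool();
translate([1801, 121, 0]) stool();
translate([193, 23, 705]) open_box();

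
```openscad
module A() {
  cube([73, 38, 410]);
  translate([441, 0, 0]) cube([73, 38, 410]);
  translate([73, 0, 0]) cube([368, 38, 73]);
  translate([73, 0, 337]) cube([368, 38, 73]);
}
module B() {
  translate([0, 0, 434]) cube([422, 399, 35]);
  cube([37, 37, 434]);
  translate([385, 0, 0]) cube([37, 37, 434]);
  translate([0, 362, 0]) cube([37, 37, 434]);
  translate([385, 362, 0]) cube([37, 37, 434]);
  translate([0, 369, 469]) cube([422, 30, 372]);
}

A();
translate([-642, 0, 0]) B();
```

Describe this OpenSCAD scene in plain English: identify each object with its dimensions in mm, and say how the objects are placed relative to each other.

A is a picture frame with a 368×264 mm rectangular opening (x by z) and a uniform 73 mm border on every side. Frame depth is 38 mm along y. It is built from two vertical stiles running the full outside height and two horizontal rails spanning the gap between the stiles.

B is a chair. The seat is a 422×399×35 mm slab with its top at z = 469 mm, on four 37×37 mm corner legs (flush with the seat edges, standing on z = 0). A flat backrest 30 mm thick, 372 mm tall, spans the full seat width and rises from the seat top along its +y edge, rear face flush with the rear of the seat.

The chair is on the floor beside the picture frame on its −x side.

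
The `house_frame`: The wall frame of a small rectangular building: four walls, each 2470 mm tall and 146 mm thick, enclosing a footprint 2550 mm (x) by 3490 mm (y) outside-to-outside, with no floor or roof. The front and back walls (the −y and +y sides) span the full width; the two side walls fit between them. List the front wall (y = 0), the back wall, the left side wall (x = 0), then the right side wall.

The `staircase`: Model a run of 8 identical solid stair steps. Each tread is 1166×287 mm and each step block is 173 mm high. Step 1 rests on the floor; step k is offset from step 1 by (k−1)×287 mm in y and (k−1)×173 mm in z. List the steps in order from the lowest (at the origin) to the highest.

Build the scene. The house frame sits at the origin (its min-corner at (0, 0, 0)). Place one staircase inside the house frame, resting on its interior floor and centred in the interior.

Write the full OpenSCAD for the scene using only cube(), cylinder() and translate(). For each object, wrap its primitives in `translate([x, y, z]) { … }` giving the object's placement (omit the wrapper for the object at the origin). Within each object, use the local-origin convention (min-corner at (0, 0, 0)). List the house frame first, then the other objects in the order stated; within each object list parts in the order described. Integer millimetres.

cube([2550, 146, 2470]);
translate([0, 3344, 0]) cube([2550, 146, 2470]);
translate([0, 146, 0]) cube([146, 3198, 2470]);
translate([2404, 146, 0]) cube([146, 3198, 2470]);
translate([692, 597, 0]) {
  cube([1166, 287, 173]);
  translate([0, 287, 173]) cube([1166, 287, 173]);
  translate([0, 574, 346]) cube([1166, 287, 173]);
  translate([0, 861, 519]) cube([1166, 287, 173]);
  translate([0, 1148, 692]) cube([1166, 287, 173]);
  translate([0, 1435, 865]) cube([1166, 287, 173]);
  translate([0, 1722, 1038]) cube([1166, 287, 173]);
  translate([0, 2009, 1211]) cube([1166, 287, 173]);
}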